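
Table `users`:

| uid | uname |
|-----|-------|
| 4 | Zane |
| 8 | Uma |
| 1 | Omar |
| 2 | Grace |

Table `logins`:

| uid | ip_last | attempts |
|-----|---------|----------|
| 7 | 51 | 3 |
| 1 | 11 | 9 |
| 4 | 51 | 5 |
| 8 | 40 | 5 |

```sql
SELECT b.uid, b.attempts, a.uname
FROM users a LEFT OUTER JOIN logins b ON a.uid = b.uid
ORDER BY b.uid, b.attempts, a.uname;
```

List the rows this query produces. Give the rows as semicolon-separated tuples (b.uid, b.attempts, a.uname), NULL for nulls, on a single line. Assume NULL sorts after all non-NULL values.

LEFT JOIN keeps every row from `users`; unmatched rows get NULL for `logins`'s columns.
Matching on a.uid = b.uid.
Matched pairs: 3; unmatched a rows kept: 1.

(1, 9, Omar); (4, 5, Zane); (8, 5, Uma); (NULL, NULL, Grace)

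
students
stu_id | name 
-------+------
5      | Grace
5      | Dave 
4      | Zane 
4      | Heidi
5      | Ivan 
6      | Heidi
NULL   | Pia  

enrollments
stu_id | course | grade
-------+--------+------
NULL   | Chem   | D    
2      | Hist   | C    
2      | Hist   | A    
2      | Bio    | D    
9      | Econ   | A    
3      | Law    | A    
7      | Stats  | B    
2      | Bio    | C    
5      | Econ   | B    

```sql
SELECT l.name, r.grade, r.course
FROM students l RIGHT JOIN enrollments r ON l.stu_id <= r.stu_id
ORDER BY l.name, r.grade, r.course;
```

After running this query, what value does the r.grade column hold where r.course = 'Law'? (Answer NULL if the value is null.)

RIGHT JOIN keeps every row from `enrollments`; unmatched rows get NULL for `students`'s columns.
Matching on l.stu_id <= r.stu_id. A NULL in a compared column never satisfies the condition.
- l (stu_id=5) pairs with 3 row(s) of r.
- l (stu_id=5) pairs with 3 row(s) of r.
- l (stu_id=4) pairs with 3 row(s) of r.
- l (stu_id=4) pairs with 3 row(s) of r.
- l (stu_id=5) pairs with 3 row(s) of r.
- l (stu_id=6) pairs with 2 row(s) of r.
- l (stu_id=NULL) has no partner in r.
- 6 r row(s) had no l match → kept, l columns NULL.

A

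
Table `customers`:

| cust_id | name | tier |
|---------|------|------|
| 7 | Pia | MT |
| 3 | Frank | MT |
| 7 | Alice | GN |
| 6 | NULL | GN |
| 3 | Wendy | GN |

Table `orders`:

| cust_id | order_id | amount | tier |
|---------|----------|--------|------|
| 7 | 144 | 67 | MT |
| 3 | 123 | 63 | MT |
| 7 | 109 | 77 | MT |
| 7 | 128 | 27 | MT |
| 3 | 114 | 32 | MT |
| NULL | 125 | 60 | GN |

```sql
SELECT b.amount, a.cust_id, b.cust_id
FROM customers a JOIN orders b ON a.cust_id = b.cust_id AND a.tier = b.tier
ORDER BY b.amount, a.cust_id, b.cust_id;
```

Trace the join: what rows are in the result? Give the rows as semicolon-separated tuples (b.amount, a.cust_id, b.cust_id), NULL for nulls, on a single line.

(27, 7, 7); (32, 3, 3); (63, 3, 3); (67, 7, 7); (77, 7, 7)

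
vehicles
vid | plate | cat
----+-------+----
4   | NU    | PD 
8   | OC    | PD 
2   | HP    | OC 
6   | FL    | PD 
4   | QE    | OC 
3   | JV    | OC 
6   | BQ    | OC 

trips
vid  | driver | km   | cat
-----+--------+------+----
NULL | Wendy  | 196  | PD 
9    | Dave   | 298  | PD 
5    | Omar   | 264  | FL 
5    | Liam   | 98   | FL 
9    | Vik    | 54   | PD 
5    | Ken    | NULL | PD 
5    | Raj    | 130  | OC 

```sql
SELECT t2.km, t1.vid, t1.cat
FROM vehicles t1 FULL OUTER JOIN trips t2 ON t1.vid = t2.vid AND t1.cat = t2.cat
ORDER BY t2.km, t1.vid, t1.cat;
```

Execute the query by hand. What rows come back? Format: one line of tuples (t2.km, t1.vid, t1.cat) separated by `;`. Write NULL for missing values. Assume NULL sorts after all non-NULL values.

(54, NULL, NULL); (98, NULL, NULL); (130, NULL, NULL); (196, NULL, NULL); (264, NULL, NULL); (298, NULL, NULL); (NULL, 2, OC); (NULL, 3, OC); (NULL, 4, OC); (NULL, 4, PD); (NULL, 6, OC); (NULL, 6, PD); (NULL, 8, PD); (NULL, NULL, NULL)

FULL OUTER JOIN keeps every row from both sides; unmatched rows get NULL for the other side's columns.
Matching on t1.vid = t2.vid AND t1.cat = t2.cat. A NULL in a compared column never satisfies the condition.
Matched pairs: 0; unmatched t1 rows kept: 7; unmatched t2 rows kept: 7.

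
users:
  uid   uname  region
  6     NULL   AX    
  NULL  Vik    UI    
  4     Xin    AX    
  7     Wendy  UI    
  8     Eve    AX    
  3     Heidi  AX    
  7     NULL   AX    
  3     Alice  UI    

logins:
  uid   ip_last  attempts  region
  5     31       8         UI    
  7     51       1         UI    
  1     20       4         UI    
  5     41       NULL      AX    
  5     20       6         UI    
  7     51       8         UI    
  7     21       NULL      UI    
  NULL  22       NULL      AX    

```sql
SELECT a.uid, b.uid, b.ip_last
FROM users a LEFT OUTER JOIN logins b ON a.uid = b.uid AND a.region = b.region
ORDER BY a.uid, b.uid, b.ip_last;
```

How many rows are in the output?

LEFT JOIN keeps every row from `users`; unmatched rows get NULL for `logins`'s columns.
Matching on a.uid = b.uid AND a.region = b.region. A NULL in a compared column never satisfies the condition.
Matched pairs: 3; unmatched a rows kept: 7.
Total: 3 matched + 7 padded = 10 rows.

10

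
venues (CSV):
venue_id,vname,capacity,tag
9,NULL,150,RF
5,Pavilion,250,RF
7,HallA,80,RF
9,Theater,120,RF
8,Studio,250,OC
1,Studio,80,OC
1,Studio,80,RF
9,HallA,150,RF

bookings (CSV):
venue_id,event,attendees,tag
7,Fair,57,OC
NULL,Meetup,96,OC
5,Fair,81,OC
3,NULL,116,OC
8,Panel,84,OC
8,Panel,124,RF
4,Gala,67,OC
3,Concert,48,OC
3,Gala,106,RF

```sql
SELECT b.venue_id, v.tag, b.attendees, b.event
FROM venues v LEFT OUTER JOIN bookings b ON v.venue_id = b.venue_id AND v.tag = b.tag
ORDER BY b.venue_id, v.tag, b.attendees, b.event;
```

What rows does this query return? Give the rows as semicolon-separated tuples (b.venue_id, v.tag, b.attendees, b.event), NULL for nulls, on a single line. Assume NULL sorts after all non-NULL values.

LEFT JOIN keeps every row from `venues`; unmatched rows get NULL for `bookings`'s columns.
Matching on v.venue_id = b.venue_id AND v.tag = b.tag. A NULL in a compared column never satisfies the condition.
Matched pairs: 1; unmatched v rows kept: 7.

(8, OC, 84, Panel); (NULL, OC, NULL, NULL); (NULL, RF, NULL, NULL); (NULL, RF, NULL, NULL); (NULL, RF, NULL, NULL); (NULL, RF, NULL, NULL); (NULL, RF, NULL, NULL); (NULL, RF, NULL, NULL)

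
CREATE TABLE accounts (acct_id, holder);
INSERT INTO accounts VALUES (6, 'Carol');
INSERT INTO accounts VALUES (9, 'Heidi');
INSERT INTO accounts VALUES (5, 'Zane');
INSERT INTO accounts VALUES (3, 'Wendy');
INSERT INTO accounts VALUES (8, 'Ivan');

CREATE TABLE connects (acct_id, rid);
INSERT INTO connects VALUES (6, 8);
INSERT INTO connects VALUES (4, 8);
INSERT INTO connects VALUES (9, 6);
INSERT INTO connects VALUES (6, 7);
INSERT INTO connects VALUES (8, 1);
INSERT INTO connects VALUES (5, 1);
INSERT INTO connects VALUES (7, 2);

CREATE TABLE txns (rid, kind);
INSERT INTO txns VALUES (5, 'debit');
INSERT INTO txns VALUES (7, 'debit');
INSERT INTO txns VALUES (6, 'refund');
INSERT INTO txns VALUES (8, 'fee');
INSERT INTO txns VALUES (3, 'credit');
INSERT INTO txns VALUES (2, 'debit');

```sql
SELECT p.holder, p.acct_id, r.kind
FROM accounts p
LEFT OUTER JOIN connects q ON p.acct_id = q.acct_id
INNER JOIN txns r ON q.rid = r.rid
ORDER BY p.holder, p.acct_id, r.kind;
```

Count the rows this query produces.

Step 1 — p LEFT JOIN q on acct_id → 6 row(s).
Then INNER JOIN `txns r` on rid: keep only rows whose q.rid appears in r.
Result: 3 row(s).

3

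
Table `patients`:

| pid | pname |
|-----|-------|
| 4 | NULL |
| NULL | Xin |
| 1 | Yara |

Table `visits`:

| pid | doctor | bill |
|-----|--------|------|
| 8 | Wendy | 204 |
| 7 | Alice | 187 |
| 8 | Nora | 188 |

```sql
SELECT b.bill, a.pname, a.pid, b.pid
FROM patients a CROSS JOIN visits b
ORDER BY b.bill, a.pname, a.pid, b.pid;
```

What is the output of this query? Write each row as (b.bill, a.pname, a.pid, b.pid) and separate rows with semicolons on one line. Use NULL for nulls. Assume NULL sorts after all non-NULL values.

(187, Xin, NULL, 7); (187, Yara, 1, 7); (187, NULL, 4, 7); (188, Xin, NULL, 8); (188, Yara, 1, 8); (188, NULL, 4, 8); (204, Xin, NULL, 8); (204, Yara, 1, 8); (204, NULL, 4, 8)

CROSS JOIN pairs every row of `patients` with every row of `visits`: 3 × 3 = 9 rows.
After projecting and ordering:
b.bill | a.pname | a.pid | b.pid
187 | Xin | NULL | 7
187 | Yara | 1 | 7
187 | NULL | 4 | 7
188 | Xin | NULL | 8
188 | Yara | 1 | 8
188 | NULL | 4 | 8
204 | Xin | NULL | 8
204 | Yara | 1 | 8
204 | NULL | 4 | 8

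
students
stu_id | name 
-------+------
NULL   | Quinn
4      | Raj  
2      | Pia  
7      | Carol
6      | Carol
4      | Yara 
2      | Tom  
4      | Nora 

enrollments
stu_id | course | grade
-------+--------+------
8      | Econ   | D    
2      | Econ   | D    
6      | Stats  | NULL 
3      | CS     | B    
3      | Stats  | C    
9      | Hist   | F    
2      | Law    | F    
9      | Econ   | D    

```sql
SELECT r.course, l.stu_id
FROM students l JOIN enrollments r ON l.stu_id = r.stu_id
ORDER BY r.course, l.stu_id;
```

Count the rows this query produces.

5

INNER JOIN keeps only pairs where the ON condition holds.
Matching on l.stu_id = r.stu_id. A NULL in a compared column never satisfies the condition.
Matched pairs: 5.
Total: 5 rows.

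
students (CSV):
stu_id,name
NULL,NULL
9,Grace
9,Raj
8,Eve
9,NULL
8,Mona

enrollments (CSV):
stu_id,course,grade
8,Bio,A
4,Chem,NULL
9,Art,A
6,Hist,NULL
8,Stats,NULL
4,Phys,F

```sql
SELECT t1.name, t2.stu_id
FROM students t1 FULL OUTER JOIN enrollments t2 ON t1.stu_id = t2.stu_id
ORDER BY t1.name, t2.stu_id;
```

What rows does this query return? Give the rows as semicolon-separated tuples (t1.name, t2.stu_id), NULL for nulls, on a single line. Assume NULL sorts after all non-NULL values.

FULL OUTER JOIN keeps every row from both sides; unmatched rows get NULL for the other side's columns.
Matching on t1.stu_id = t2.stu_id. A NULL in a compared column never satisfies the condition.
- stu_id=NULL: no t2 row matches, row kept with t2 columns NULL.
- stu_id=9: 1 matching t2 row(s), so 1 row(s) emitted.
- stu_id=9: 1 matching t2 row(s), so 1 row(s) emitted.
- stu_id=8: 2 matching t2 row(s), so 2 row(s) emitted.
- stu_id=9: 1 matching t2 row(s), so 1 row(s) emitted.
- stu_id=8: 2 matching t2 row(s), so 2 row(s) emitted.
- plus 3 unmatched t2 row(s), each kept with NULL t1 columns.

(Eve, 8); (Eve, 8); (Grace, 9); (Mona, 8); (Mona, 8); (Raj, 9); (NULL, 4); (NULL, 4); (NULL, 6); (NULL, 9); (NULL, NULL)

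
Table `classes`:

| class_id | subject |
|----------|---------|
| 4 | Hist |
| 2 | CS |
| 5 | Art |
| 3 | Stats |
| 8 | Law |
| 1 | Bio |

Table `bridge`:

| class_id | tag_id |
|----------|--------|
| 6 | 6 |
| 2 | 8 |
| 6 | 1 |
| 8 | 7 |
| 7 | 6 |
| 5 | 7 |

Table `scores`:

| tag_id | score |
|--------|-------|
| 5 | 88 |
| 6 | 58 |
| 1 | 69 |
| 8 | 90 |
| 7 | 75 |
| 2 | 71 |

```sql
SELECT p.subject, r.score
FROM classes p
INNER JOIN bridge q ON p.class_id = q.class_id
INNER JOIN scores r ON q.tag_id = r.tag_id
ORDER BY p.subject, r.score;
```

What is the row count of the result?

Step 1 — p INNER JOIN q on class_id → 3 row(s).
Then INNER JOIN `scores r` on tag_id: keep only rows whose q.tag_id appears in r.
Result: 3 row(s).

3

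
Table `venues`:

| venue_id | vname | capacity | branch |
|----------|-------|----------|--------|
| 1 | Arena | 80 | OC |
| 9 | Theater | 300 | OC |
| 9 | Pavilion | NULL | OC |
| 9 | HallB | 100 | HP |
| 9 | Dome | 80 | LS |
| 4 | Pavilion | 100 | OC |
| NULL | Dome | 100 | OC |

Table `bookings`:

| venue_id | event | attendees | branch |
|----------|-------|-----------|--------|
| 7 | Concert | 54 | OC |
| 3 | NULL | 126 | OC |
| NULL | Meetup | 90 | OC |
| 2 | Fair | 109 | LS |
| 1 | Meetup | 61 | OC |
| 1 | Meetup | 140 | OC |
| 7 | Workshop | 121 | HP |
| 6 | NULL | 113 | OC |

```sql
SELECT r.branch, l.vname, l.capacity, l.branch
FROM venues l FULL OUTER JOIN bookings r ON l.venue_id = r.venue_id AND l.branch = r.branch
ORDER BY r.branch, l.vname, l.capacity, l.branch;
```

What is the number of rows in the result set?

14

FULL OUTER JOIN keeps every row from both sides; unmatched rows get NULL for the other side's columns.
Matching on l.venue_id = r.venue_id AND l.branch = r.branch. A NULL in a compared column never satisfies the condition.
Matched pairs: 2; unmatched l rows kept: 6; unmatched r rows kept: 6.
Total: 2 matched + 12 padded = 14 rows.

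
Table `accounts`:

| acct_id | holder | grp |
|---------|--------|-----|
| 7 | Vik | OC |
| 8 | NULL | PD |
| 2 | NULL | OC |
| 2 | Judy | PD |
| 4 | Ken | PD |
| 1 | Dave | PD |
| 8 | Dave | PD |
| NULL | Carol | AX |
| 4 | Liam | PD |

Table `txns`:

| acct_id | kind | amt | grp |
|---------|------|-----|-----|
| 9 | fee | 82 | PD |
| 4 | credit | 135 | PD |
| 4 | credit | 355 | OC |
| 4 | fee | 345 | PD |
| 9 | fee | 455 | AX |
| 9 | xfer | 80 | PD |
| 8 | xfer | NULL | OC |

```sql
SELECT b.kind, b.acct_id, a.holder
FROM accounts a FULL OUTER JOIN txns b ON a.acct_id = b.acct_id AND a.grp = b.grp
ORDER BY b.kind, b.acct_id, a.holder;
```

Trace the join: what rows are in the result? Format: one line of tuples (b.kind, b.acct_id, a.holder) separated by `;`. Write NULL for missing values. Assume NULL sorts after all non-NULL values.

(credit, 4, Ken); (credit, 4, Liam); (credit, 4, NULL); (fee, 4, Ken); (fee, 4, Liam); (fee, 9, NULL); (fee, 9, NULL); (xfer, 8, NULL); (xfer, 9, NULL); (NULL, NULL, Carol); (NULL, NULL, Dave); (NULL, NULL, Dave); (NULL, NULL, Judy); (NULL, NULL, Vik); (NULL, NULL, NULL); (NULL, NULL, NULL)

FULL OUTER JOIN keeps every row from both sides; unmatched rows get NULL for the other side's columns.
Matching on a.acct_id = b.acct_id AND a.grp = b.grp. A NULL in a compared column never satisfies the condition.
- acct_id=7, grp=OC: no b row matches, row kept with b columns NULL.
- acct_id=8, grp=PD: no b row matches, row kept with b columns NULL.
- acct_id=2, grp=OC: no b row matches, row kept with b columns NULL.
- acct_id=2, grp=PD: no b row matches, row kept with b columns NULL.
- acct_id=4, grp=PD: 2 matching b row(s), so 2 row(s) emitted.
- acct_id=1, grp=PD: no b row matches, row kept with b columns NULL.
- acct_id=8, grp=PD: no b row matches, row kept with b columns NULL.
- acct_id=NULL, grp=AX: no b row matches, row kept with b columns NULL.
- acct_id=4, grp=PD: 2 matching b row(s), so 2 row(s) emitted.
- 5 row(s) from b found no a partner → padded with NULL.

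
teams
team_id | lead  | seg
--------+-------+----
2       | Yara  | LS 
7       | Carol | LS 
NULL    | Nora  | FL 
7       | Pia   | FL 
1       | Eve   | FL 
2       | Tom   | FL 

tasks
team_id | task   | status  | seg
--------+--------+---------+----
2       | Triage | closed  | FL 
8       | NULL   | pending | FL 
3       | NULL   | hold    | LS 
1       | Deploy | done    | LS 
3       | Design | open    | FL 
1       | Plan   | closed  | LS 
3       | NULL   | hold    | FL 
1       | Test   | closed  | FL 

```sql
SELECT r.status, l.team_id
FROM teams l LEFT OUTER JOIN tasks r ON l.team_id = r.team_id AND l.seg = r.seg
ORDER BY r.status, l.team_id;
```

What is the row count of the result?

LEFT JOIN keeps every row from `teams`; unmatched rows get NULL for `tasks`'s columns.
Matching on l.team_id = r.team_id AND l.seg = r.seg. A NULL in a compared column never satisfies the condition.
- l row (team_id=2, seg=LS): no match → kept, r columns NULL.
- l row (team_id=7, seg=LS): no match → kept, r columns NULL.
- l row (team_id=NULL, seg=FL): no match → kept, r columns NULL.
- l row (team_id=7, seg=FL): no match → kept, r columns NULL.
- l row (team_id=1, seg=FL): matches 1 r row(s) → 1 output row(s).
- l row (team_id=2, seg=FL): matches 1 r row(s) → 1 output row(s).
Total: 2 matched + 4 padded = 6 rows.

6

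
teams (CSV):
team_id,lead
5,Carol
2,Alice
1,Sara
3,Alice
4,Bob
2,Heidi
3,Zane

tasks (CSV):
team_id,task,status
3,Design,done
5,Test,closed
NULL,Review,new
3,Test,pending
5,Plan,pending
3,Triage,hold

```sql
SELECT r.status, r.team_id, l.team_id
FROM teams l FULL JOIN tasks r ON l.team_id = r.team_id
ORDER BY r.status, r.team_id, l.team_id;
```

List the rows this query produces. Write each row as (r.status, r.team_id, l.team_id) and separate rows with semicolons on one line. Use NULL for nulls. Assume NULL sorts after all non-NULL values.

FULL OUTER JOIN keeps every row from both sides; unmatched rows get NULL for the other side's columns.
Matching on l.team_id = r.team_id. A NULL in a compared column never satisfies the condition.
- l (team_id=5) pairs with 2 row(s) of r.
- l (team_id=2) has no partner → padded with NULL.
- l (team_id=1) has no partner → padded with NULL.
- l (team_id=3) pairs with 3 row(s) of r.
- l (team_id=4) has no partner → padded with NULL.
- l (team_id=2) has no partner → padded with NULL.
- l (team_id=3) pairs with 3 row(s) of r.
- 1 r row(s) had no l match → kept, l columns NULL.

(closed, 5, 5); (done, 3, 3); (done, 3, 3); (hold, 3, 3); (hold, 3, 3); (new, NULL, NULL); (pending, 3, 3); (pending, 3, 3); (pending, 5, 5); (NULL, NULL, 1); (NULL, NULL, 2); (NULL, NULL, 2); (NULL, NULL, 4)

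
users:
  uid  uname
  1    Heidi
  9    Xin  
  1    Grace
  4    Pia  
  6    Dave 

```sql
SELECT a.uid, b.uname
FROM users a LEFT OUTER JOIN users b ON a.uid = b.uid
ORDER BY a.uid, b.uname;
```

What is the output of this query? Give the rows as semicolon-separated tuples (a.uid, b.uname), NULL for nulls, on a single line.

(1, Grace); (1, Grace); (1, Heidi); (1, Heidi); (4, Pia); (6, Dave); (9, Xin)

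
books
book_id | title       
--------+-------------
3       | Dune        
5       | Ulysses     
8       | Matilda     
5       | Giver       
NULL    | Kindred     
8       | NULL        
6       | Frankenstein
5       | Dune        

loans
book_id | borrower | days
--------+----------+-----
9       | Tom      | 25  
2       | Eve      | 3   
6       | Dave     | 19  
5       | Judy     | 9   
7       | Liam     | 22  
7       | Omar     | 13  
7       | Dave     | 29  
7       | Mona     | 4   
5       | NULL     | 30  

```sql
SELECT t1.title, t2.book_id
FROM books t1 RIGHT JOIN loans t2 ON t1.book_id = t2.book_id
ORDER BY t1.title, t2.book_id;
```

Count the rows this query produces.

13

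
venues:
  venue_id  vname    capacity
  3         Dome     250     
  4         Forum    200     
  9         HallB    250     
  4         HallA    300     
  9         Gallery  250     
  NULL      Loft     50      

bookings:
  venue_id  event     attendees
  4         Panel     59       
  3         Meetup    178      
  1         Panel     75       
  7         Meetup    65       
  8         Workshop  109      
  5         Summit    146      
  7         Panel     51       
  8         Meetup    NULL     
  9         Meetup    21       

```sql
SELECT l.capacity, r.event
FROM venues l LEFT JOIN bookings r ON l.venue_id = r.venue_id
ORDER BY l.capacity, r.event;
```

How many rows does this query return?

6

LEFT JOIN keeps every row from `venues`; unmatched rows get NULL for `bookings`'s columns.
Matching on l.venue_id = r.venue_id. A NULL in a compared column never satisfies the condition.
- l[0] venue_id=3 → 1 match(es) in r → 1 row(s).
- l[1] venue_id=4 → 1 match(es) in r → 1 row(s).
- l[2] venue_id=9 → 1 match(es) in r → 1 row(s).
- l[3] venue_id=4 → 1 match(es) in r → 1 row(s).
- l[4] venue_id=9 → 1 match(es) in r → 1 row(s).
- l[5] venue_id=NULL → no match; kept with NULLs on the r side.
Total: 5 matched + 1 padded = 6 rows.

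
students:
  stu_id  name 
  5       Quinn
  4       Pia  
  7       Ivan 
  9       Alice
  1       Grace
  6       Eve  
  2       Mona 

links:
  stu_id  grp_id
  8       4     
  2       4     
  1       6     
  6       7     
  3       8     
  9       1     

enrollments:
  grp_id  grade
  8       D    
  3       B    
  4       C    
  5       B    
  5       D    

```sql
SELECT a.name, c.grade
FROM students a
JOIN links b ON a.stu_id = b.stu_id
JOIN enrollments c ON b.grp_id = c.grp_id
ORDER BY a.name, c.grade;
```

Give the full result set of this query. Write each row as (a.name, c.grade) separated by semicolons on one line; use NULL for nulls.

Joins associate left-to-right: students INNER JOIN links on stu_id gives 4 intermediate row(s).
Then INNER JOIN `enrollments c` on grp_id: keep only rows whose b.grp_id appears in c.

(Mona, C)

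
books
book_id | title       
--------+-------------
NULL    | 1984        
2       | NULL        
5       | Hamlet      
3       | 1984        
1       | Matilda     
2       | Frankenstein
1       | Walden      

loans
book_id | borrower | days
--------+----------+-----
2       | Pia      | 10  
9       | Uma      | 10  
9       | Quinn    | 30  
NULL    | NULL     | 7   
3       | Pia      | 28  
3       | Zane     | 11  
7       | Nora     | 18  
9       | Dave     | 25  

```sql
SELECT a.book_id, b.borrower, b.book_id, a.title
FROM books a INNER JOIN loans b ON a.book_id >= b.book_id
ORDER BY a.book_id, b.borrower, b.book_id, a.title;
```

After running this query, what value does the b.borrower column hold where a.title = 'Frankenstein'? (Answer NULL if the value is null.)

Pia

INNER JOIN keeps only pairs where the ON condition holds.
Matching on a.book_id >= b.book_id. A NULL in a compared column never satisfies the condition.
Matched pairs: 8.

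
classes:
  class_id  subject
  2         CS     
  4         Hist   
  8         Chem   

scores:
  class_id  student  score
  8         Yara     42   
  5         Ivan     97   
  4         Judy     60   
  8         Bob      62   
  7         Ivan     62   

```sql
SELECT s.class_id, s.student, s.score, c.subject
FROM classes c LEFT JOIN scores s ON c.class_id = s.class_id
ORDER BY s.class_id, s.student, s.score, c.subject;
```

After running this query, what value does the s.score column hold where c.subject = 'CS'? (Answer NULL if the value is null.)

LEFT JOIN keeps every row from `classes`; unmatched rows get NULL for `scores`'s columns.
Matching on c.class_id = s.class_id.
Matched pairs: 3; unmatched c rows kept: 1.

NULL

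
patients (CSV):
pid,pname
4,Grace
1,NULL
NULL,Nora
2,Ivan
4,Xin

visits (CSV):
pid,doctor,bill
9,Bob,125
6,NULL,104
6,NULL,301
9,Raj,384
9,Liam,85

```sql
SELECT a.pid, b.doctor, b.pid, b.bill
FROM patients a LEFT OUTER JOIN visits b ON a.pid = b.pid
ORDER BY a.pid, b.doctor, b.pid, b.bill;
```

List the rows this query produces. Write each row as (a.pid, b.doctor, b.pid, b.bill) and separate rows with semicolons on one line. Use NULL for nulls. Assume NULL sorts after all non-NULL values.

LEFT JOIN keeps every row from `patients`; unmatched rows get NULL for `visits`'s columns.
Matching on a.pid = b.pid. A NULL in a compared column never satisfies the condition.
- a row (pid=4): no match → kept, b columns NULL.
- a row (pid=1): no match → kept, b columns NULL.
- a row (pid=NULL): no match → kept, b columns NULL.
- a row (pid=2): no match → kept, b columns NULL.
- a row (pid=4): no match → kept, b columns NULL.
After projecting and ordering:
a.pid | b.doctor | b.pid | b.bill
1 | NULL | NULL | NULL
2 | NULL | NULL | NULL
4 | NULL | NULL | NULL
4 | NULL | NULL | NULL
NULL | NULL | NULL | NULL

(1, NULL, NULL, NULL); (2, NULL, NULL, NULL); (4, NULL, NULL, NULL); (4, NULL, NULL, NULL); (NULL, NULL, NULL, NULL)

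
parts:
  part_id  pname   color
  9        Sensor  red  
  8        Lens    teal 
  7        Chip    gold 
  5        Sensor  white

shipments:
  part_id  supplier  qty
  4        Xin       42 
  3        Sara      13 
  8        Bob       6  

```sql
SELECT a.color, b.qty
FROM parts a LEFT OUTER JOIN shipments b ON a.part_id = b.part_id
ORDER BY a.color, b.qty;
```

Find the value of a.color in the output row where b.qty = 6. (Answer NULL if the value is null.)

teal

LEFT JOIN keeps every row from `parts`; unmatched rows get NULL for `shipments`'s columns.
Matching on a.part_id = b.part_id.
- a (part_id=9) has no partner → padded with NULL.
- a (part_id=8) pairs with 1 row(s) of b.
- a (part_id=7) has no partner → padded with NULL.
- a (part_id=5) has no partner → padded with NULL.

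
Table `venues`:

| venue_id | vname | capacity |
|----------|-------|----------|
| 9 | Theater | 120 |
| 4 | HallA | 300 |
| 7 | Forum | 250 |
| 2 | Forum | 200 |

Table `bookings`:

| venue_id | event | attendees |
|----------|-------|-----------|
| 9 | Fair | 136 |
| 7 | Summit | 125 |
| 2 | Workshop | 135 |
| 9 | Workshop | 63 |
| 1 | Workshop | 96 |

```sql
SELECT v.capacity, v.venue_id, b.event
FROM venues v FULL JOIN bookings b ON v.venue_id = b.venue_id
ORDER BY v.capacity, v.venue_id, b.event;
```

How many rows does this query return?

FULL OUTER JOIN keeps every row from both sides; unmatched rows get NULL for the other side's columns.
Matching on v.venue_id = b.venue_id.
Matched pairs: 4; unmatched v rows kept: 1; unmatched b rows kept: 1.
Total: 4 matched + 2 padded = 6 rows.

6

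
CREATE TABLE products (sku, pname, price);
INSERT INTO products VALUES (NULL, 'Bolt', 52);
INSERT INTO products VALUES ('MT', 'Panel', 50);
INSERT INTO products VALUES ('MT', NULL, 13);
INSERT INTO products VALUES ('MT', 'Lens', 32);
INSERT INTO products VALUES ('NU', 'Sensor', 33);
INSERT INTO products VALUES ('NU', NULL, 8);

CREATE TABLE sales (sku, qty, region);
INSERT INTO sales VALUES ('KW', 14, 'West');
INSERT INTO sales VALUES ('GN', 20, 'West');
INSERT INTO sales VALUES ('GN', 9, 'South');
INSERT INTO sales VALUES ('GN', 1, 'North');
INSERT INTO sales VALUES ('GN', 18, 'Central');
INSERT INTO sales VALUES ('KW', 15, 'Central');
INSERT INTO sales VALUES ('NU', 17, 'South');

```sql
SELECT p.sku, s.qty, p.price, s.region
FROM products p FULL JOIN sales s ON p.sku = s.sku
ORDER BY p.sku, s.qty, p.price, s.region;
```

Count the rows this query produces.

12

FULL OUTER JOIN keeps every row from both sides; unmatched rows get NULL for the other side's columns.
Matching on p.sku = s.sku. A NULL in a compared column never satisfies the condition.
Matched pairs: 2; unmatched p rows kept: 4; unmatched s rows kept: 6.
Total: 2 matched + 10 padded = 12 rows.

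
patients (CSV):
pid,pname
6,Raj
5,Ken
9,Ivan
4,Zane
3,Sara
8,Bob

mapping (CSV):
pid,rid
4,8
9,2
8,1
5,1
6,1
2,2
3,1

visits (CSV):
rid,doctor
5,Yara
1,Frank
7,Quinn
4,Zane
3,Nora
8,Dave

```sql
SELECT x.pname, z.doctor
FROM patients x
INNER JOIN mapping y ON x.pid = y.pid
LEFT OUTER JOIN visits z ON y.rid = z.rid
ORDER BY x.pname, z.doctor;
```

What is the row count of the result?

6

Joins associate left-to-right: patients INNER JOIN mapping on pid gives 6 intermediate row(s).
Then LEFT JOIN `visits z` on rid: each of those 6 rows is kept; rows whose y.rid has no match in z get NULL for z's columns.
Result: 6 row(s).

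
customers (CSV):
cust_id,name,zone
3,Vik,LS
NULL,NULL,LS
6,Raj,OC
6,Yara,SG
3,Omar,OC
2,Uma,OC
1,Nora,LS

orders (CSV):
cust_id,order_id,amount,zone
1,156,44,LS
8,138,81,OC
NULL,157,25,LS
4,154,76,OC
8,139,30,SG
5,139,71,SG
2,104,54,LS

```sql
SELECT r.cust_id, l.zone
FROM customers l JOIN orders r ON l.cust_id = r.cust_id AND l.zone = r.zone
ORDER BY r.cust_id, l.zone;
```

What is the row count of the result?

1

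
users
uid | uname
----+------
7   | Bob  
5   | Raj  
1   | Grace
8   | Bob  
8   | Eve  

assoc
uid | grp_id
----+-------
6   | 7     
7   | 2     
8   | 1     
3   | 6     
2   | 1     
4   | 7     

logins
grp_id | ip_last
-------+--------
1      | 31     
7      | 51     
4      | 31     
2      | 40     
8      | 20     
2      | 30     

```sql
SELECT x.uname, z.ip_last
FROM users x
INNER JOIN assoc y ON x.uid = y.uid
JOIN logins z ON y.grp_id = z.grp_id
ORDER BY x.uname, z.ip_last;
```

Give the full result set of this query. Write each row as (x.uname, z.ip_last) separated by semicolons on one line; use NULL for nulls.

(Bob, 30); (Bob, 31); (Bob, 40); (Eve, 31)

Joins associate left-to-right: users INNER JOIN assoc on uid gives 3 intermediate row(s).
Then INNER JOIN `logins z` on grp_id: keep only rows whose y.grp_id appears in z.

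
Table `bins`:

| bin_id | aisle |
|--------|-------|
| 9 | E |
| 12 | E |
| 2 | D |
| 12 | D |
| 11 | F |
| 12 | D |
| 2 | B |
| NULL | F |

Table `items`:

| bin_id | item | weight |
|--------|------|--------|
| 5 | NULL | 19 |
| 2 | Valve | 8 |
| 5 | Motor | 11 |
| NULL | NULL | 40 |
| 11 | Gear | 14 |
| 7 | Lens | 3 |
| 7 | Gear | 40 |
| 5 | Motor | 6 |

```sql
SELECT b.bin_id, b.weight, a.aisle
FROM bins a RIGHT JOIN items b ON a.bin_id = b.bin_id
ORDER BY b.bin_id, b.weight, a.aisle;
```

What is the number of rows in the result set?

9

RIGHT JOIN keeps every row from `items`; unmatched rows get NULL for `bins`'s columns.
Matching on a.bin_id = b.bin_id. A NULL in a compared column never satisfies the condition.
- a (bin_id=9) has no partner in b.
- a (bin_id=12) has no partner in b.
- a (bin_id=2) pairs with 1 row(s) of b.
- a (bin_id=12) has no partner in b.
- a (bin_id=11) pairs with 1 row(s) of b.
- a (bin_id=12) has no partner in b.
- a (bin_id=2) pairs with 1 row(s) of b.
- a (bin_id=NULL) has no partner in b.
- 6 row(s) from b found no a partner → padded with NULL.
Total: 3 matched + 6 padded = 9 rows.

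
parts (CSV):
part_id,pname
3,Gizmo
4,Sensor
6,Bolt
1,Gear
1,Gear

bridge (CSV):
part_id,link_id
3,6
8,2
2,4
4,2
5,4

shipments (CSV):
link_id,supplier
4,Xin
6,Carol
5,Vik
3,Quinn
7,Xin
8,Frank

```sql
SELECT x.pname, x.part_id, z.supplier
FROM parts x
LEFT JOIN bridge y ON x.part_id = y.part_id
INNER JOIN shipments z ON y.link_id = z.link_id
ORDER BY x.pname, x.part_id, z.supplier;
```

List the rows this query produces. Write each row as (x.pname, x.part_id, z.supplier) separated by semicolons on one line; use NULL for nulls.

(Gizmo, 3, Carol)

Step 1 — x LEFT JOIN y on part_id → 5 row(s).
Then INNER JOIN `shipments z` on link_id: keep only rows whose y.link_id appears in z.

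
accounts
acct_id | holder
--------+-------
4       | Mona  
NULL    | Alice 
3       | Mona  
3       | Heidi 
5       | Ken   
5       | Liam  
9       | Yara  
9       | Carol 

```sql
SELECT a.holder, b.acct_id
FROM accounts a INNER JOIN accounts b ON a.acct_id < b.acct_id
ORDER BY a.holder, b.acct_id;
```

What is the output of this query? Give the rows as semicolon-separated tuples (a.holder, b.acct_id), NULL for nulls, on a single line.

(Heidi, 4); (Heidi, 5); (Heidi, 5); (Heidi, 9); (Heidi, 9); (Ken, 9); (Ken, 9); (Liam, 9); (Liam, 9); (Mona, 4); (Mona, 5); (Mona, 5); (Mona, 5); (Mona, 5); (Mona, 9); (Mona, 9); (Mona, 9); (Mona, 9)

INNER JOIN keeps only pairs where the ON condition holds.
Matching on a.acct_id < b.acct_id. A NULL in a compared column never satisfies the condition.
- a (acct_id=4) pairs with 4 row(s) of b.
- a (acct_id=NULL) has no partner → excluded.
- a (acct_id=3) pairs with 5 row(s) of b.
- a (acct_id=3) pairs with 5 row(s) of b.
- a (acct_id=5) pairs with 2 row(s) of b.
- a (acct_id=5) pairs with 2 row(s) of b.
- a (acct_id=9) has no partner → excluded.
- a (acct_id=9) has no partner → excluded.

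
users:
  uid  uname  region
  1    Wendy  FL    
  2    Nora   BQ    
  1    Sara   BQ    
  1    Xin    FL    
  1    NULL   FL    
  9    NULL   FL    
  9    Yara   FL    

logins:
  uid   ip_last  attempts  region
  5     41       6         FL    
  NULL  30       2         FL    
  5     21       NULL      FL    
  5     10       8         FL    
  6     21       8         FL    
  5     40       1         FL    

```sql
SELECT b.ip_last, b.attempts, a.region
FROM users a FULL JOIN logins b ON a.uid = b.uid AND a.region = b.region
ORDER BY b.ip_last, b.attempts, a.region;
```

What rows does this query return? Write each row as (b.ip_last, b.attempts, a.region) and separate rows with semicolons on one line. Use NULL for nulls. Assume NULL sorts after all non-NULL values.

(10, 8, NULL); (21, 8, NULL); (21, NULL, NULL); (30, 2, NULL); (40, 1, NULL); (41, 6, NULL); (NULL, NULL, BQ); (NULL, NULL, BQ); (NULL, NULL, FL); (NULL, NULL, FL); (NULL, NULL, FL); (NULL, NULL, FL); (NULL, NULL, FL)

FULL OUTER JOIN keeps every row from both sides; unmatched rows get NULL for the other side's columns.
Matching on a.uid = b.uid AND a.region = b.region. A NULL in a compared column never satisfies the condition.
- uid=1, region=FL: no b row matches, row kept with b columns NULL.
- uid=2, region=BQ: no b row matches, row kept with b columns NULL.
- uid=1, region=BQ: no b row matches, row kept with b columns NULL.
- uid=1, region=FL: no b row matches, row kept with b columns NULL.
- uid=1, region=FL: no b row matches, row kept with b columns NULL.
- uid=9, region=FL: no b row matches, row kept with b columns NULL.
- uid=9, region=FL: no b row matches, row kept with b columns NULL.
- plus 6 unmatched b row(s), each kept with NULL a columns.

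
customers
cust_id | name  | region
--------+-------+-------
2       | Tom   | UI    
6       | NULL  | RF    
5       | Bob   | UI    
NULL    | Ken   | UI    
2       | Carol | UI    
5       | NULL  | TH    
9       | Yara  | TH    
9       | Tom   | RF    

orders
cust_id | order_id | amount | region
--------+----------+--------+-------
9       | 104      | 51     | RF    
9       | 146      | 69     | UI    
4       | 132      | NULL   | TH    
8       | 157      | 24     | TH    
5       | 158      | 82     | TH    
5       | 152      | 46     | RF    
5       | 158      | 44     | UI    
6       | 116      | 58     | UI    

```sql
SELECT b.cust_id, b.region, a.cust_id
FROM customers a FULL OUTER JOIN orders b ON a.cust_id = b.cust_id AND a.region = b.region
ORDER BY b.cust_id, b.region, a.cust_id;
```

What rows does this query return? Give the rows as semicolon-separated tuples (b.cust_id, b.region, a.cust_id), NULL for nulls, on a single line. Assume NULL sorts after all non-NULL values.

FULL OUTER JOIN keeps every row from both sides; unmatched rows get NULL for the other side's columns.
Matching on a.cust_id = b.cust_id AND a.region = b.region. A NULL in a compared column never satisfies the condition.
- cust_id=2, region=UI: no b row matches, row kept with b columns NULL.
- cust_id=6, region=RF: no b row matches, row kept with b columns NULL.
- cust_id=5, region=UI: 1 matching b row(s), so 1 row(s) emitted.
- cust_id=NULL, region=UI: no b row matches, row kept with b columns NULL.
- cust_id=2, region=UI: no b row matches, row kept with b columns NULL.
- cust_id=5, region=TH: 1 matching b row(s), so 1 row(s) emitted.
- cust_id=9, region=TH: no b row matches, row kept with b columns NULL.
- cust_id=9, region=RF: 1 matching b row(s), so 1 row(s) emitted.
- plus 5 unmatched b row(s), each kept with NULL a columns.

(4, TH, NULL); (5, RF, NULL); (5, TH, 5); (5, UI, 5); (6, UI, NULL); (8, TH, NULL); (9, RF, 9); (9, UI, NULL); (NULL, NULL, 2); (NULL, NULL, 2); (NULL, NULL, 6); (NULL, NULL, 9); (NULL, NULL, NULL)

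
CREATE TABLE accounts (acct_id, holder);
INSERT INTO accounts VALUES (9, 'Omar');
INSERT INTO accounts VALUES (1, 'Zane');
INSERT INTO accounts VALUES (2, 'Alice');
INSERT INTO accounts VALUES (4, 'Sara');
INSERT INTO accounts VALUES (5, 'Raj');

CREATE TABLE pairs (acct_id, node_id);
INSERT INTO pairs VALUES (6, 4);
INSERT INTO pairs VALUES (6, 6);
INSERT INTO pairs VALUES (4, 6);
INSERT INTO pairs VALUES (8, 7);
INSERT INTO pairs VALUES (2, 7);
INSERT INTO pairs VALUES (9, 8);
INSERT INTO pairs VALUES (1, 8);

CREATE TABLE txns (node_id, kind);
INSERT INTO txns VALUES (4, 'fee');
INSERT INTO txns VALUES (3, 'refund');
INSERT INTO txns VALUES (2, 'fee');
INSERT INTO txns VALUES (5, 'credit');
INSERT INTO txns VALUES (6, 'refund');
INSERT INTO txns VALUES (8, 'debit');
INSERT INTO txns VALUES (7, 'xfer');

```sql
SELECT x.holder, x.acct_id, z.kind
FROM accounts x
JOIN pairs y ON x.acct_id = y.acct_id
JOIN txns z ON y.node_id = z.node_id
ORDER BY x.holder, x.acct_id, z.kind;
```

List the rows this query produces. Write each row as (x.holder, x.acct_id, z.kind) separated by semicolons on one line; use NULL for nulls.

Evaluate left to right. First `accounts x INNER JOIN pairs y` on acct_id: 4 row(s).
Then INNER JOIN `txns z` on node_id: keep only rows whose y.node_id appears in z.

(Alice, 2, xfer); (Omar, 9, debit); (Sara, 4, refund); (Zane, 1, debit)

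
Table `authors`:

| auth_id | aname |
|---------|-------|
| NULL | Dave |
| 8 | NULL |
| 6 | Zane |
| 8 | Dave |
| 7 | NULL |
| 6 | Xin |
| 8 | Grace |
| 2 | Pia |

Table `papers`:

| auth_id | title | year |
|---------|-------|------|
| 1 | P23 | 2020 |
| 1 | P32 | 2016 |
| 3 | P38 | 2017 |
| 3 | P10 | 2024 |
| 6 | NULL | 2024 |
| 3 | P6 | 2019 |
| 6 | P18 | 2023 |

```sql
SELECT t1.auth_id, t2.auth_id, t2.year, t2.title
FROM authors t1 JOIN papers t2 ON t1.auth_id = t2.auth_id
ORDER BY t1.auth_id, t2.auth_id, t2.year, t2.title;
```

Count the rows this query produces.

4

INNER JOIN keeps only pairs where the ON condition holds.
Matching on t1.auth_id = t2.auth_id. A NULL in a compared column never satisfies the condition.
Matched pairs: 4.
Total: 4 rows.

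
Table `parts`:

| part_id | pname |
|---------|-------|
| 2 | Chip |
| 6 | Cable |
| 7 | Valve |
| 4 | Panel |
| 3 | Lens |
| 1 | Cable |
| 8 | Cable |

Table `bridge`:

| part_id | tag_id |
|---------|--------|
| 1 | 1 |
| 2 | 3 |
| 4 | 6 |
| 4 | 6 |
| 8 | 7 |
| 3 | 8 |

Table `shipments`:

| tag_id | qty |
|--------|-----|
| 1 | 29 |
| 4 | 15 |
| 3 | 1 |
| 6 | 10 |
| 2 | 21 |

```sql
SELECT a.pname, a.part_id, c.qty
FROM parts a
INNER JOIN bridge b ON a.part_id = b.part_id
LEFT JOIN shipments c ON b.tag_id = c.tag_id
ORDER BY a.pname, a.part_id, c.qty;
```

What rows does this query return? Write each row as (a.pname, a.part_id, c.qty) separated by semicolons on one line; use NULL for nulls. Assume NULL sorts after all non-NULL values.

Evaluate left to right. First `parts a INNER JOIN bridge b` on part_id: 6 row(s).
Then LEFT JOIN `shipments c` on tag_id: each of those 6 rows is kept; rows whose b.tag_id has no match in c get NULL for c's columns.

(Cable, 1, 29); (Cable, 8, NULL); (Chip, 2, 1); (Lens, 3, NULL); (Panel, 4, 10); (Panel, 4, 10)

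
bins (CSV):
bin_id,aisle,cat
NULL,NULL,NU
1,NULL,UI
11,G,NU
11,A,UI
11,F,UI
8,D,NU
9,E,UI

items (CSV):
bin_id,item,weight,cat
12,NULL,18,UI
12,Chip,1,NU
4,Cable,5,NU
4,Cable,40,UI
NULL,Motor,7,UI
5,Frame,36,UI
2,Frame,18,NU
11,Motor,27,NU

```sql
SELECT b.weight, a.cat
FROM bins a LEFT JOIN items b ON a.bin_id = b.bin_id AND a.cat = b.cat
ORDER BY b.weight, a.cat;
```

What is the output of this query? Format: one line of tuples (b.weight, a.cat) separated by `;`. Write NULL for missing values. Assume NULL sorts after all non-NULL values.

(27, NU); (NULL, NU); (NULL, NU); (NULL, UI); (NULL, UI); (NULL, UI); (NULL, UI)

LEFT JOIN keeps every row from `bins`; unmatched rows get NULL for `items`'s columns.
Matching on a.bin_id = b.bin_id AND a.cat = b.cat. A NULL in a compared column never satisfies the condition.
- a (bin_id=NULL, cat=NU) has no partner → padded with NULL.
- a (bin_id=1, cat=UI) has no partner → padded with NULL.
- a (bin_id=11, cat=NU) pairs with 1 row(s) of b.
- a (bin_id=11, cat=UI) has no partner → padded with NULL.
- a (bin_id=11, cat=UI) has no partner → padded with NULL.
- a (bin_id=8, cat=NU) has no partner → padded with NULL.
- a (bin_id=9, cat=UI) has no partner → padded with NULL.
After projecting and ordering:
b.weight | a.cat
27 | NU
NULL | NU
NULL | NU
NULL | UI
NULL | UI
NULL | UI
NULL | UI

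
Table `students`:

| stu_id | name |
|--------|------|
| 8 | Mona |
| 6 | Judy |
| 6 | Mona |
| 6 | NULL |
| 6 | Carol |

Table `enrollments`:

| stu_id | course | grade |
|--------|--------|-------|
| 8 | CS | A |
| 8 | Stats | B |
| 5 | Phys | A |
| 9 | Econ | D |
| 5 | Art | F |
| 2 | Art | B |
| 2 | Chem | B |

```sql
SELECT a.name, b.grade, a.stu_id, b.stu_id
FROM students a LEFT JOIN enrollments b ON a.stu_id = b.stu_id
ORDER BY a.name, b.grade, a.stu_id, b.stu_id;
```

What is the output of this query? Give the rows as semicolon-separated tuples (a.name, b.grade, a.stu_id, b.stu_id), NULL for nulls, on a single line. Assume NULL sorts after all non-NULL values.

LEFT JOIN keeps every row from `students`; unmatched rows get NULL for `enrollments`'s columns.
Matching on a.stu_id = b.stu_id.
- a row (stu_id=8): matches 2 b row(s) → 2 output row(s).
- a row (stu_id=6): no match → kept, b columns NULL.
- a row (stu_id=6): no match → kept, b columns NULL.
- a row (stu_id=6): no match → kept, b columns NULL.
- a row (stu_id=6): no match → kept, b columns NULL.
After projecting and ordering:
a.name | b.grade | a.stu_id | b.stu_id
Carol | NULL | 6 | NULL
Judy | NULL | 6 | NULL
Mona | A | 8 | 8
Mona | B | 8 | 8
Mona | NULL | 6 | NULL
NULL | NULL | 6 | NULL

(Carol, NULL, 6, NULL); (Judy, NULL, 6, NULL); (Mona, A, 8, 8); (Mona, B, 8, 8); (Mona, NULL, 6, NULL); (NULL, NULL, 6, NULL)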